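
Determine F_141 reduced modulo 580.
146

Matrix identity: Q^n = [[F_(n+1), F_n], [F_n, F_(n-1)]] with Q = [[1,1],[1,0]].
n = 141 = 10001101₂. Square-and-multiply, entries mod 580:
Q^1 = [[1,1],[1,0]]
Q^2 = (Q^1)² = [[2,1],[1,1]]
Q^4 = (Q^2)² = [[5,3],[3,2]]
Q^8 = (Q^4)² = [[34,21],[21,13]]
Q^17 = (Q^8)²·Q = [[264,437],[437,407]]
Q^35 = (Q^17)²·Q = [[572,245],[245,327]]
Q^70 = (Q^35)² = [[349,435],[435,494]]
Q^141 = (Q^70)²·Q = [[291,146],[146,145]]
F_141 mod 580 = Q^141[0][1] = 146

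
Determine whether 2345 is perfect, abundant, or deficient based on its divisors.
deficient

Proper divisors of 2345: sum = 1 + 5 + 7 + 35 + 67 + 335 + 469 = 919
Since 919 < 2345, 2345 is deficient.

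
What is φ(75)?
40

75 = 3 × 5^2
φ(n) = n × ∏(1 - 1/p) for each prime p dividing n
φ(75) = 75 × (1 - 1/3) × (1 - 1/5) = 40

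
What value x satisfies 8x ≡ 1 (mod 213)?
80

gcd(8, 213) = 1, so the inverse exists.
Extended Euclidean algorithm on (213, 8):
213 = 26 × 8 + 5  ⟹  5 = (1)·213 + (-26)·8
8 = 1 × 5 + 3  ⟹  3 = (-1)·213 + (27)·8
5 = 1 × 3 + 2  ⟹  2 = (2)·213 + (-53)·8
3 = 1 × 2 + 1  ⟹  1 = (-3)·213 + (80)·8
So (80)·8 ≡ 1 (mod 213), i.e. 8^(-1) ≡ 80 (mod 213).
Check: 8 × 80 = 640 ≡ 1 (mod 213)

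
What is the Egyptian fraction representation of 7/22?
1/4 + 1/15 + 1/660

Greedy algorithm:
7/22: ceiling(22/7) = 4, use 1/4
3/44: ceiling(44/3) = 15, use 1/15
1/660: ceiling(660/1) = 660, use 1/660
Result: 7/22 = 1/4 + 1/15 + 1/660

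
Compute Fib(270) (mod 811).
0

Matrix identity: Q^n = [[F_(n+1), F_n], [F_n, F_(n-1)]] with Q = [[1,1],[1,0]].
n = 270 = 100001110₂. Square-and-multiply, entries mod 811:
Q^1 = [[1,1],[1,0]]
Q^2 = (Q^1)² = [[2,1],[1,1]]
Q^4 = (Q^2)² = [[5,3],[3,2]]
Q^8 = (Q^4)² = [[34,21],[21,13]]
Q^16 = (Q^8)² = [[786,176],[176,610]]
Q^33 = (Q^16)²·Q = [[746,783],[783,774]]
Q^67 = (Q^33)²·Q = [[566,143],[143,423]]
Q^135 = (Q^67)²·Q = [[498,185],[185,313]]
Q^270 = (Q^135)² = [[1,0],[0,1]]
F_270 mod 811 = Q^270[0][1] = 0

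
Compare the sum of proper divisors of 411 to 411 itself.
deficient

Proper divisors of 411: sum = 1 + 3 + 137 = 141
Since 141 < 411, 411 is deficient.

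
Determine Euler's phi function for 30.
8

30 = 2 × 3 × 5
φ(n) = n × ∏(1 - 1/p) for each prime p dividing n
φ(30) = 30 × (1 - 1/2) × (1 - 1/3) × (1 - 1/5) = 8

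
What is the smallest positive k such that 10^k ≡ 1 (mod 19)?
18

19 is prime, so ord(10) divides φ(19) = 18.
Divisors of 18: 1, 2, 3, 6, 9, 18.
Repeated squaring: 10^1 ≡ 10, 10^2 ≡ 5, 10^4 ≡ 6, 10^8 ≡ 17, 10^16 ≡ 4 (mod 19).
Test 10^d mod 19 for each divisor d in increasing order:
10^1 ≡ 10
10^2 ≡ 5
10^3 = 10^2·10^1 ≡ 12
10^6 = 10^4·10^2 ≡ 11
10^9 = 10^8·10^1 ≡ 18
10^18 = 10^16·10^2 ≡ 1  ← first divisor giving 1
The order is 18.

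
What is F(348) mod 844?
144

Matrix identity: Q^n = [[F_(n+1), F_n], [F_n, F_(n-1)]] with Q = [[1,1],[1,0]].
n = 348 = 101011100₂. Square-and-multiply, entries mod 844:
Q^1 = [[1,1],[1,0]]
Q^2 = (Q^1)² = [[2,1],[1,1]]
Q^5 = (Q^2)²·Q = [[8,5],[5,3]]
Q^10 = (Q^5)² = [[89,55],[55,34]]
Q^21 = (Q^10)²·Q = [[831,818],[818,13]]
Q^43 = (Q^21)²·Q = [[1,1],[1,0]]
Q^87 = (Q^43)²·Q = [[3,2],[2,1]]
Q^174 = (Q^87)² = [[13,8],[8,5]]
Q^348 = (Q^174)² = [[233,144],[144,89]]
F_348 mod 844 = Q^348[0][1] = 144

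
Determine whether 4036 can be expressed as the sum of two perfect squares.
30² + 56² (a=30, b=56)

Factorization: 4036 = 2^2 × 1009
By Fermat: n is sum of two squares iff every prime p ≡ 3 (mod 4) appears to even power.
All primes ≡ 3 (mod 4) appear to even power.
Search a = 0, 1, 2, … for 4036 - a² a perfect square: first hit at a = 30: 4036 - 900 = 3136 = 56².
4036 = 30² + 56² = 900 + 3136 ✓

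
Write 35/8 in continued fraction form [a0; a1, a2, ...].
[4; 2, 1, 2]

Euclidean algorithm steps:
35 = 4 × 8 + 3
8 = 2 × 3 + 2
3 = 1 × 2 + 1
2 = 2 × 1 + 0
Continued fraction: [4; 2, 1, 2]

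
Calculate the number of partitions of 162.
129913904637

p(n) counts ways to write n as a sum of positive integers (order ignored).
Euler's pentagonal recurrence: p(k) = p(k-1) + p(k-2) - p(k-5) - p(k-7) + p(k-12) + p(k-15) - ... (offsets j(3j∓1)/2, signs ++--, p(0)=1, p(<0)=0).
DP table for k = 0..161: p(0)=1, p(1)=1, p(2)=2, p(3)=3, p(4)=5, p(5)=7, p(6)=11, p(7)=15, p(8)=22, p(9)=30, p(10)=42, p(11)=56, p(12)=77, p(13)=101, p(14)=135, p(15)=176, p(16)=231, p(17)=297, p(18)=385, p(19)=490, p(20)=627, p(21)=792, p(22)=1002, p(23)=1255, p(24)=1575, p(25)=1958, p(26)=2436, p(27)=3010, p(28)=3718, p(29)=4565, p(30)=5604, p(31)=6842, p(32)=8349, p(33)=10143, p(34)=12310, p(35)=14883, p(36)=17977, p(37)=21637, p(38)=26015, p(39)=31185, p(40)=37338, p(41)=44583, p(42)=53174, p(43)=63261, p(44)=75175, p(45)=89134, p(46)=105558, p(47)=124754, p(48)=147273, p(49)=173525, p(50)=204226, p(51)=239943, p(52)=281589, p(53)=329931, p(54)=386155, p(55)=451276, p(56)=526823, p(57)=614154, p(58)=715220, p(59)=831820, p(60)=966467, p(61)=1121505, p(62)=1300156, p(63)=1505499, p(64)=1741630, p(65)=2012558, p(66)=2323520, p(67)=2679689, p(68)=3087735, p(69)=3554345, p(70)=4087968, p(71)=4697205, p(72)=5392783, p(73)=6185689, p(74)=7089500, p(75)=8118264, p(76)=9289091, p(77)=10619863, p(78)=12132164, p(79)=13848650, p(80)=15796476, p(81)=18004327, p(82)=20506255, p(83)=23338469, p(84)=26543660, p(85)=30167357, p(86)=34262962, p(87)=38887673, p(88)=44108109, p(89)=49995925, p(90)=56634173, p(91)=64112359, p(92)=72533807, p(93)=82010177, p(94)=92669720, p(95)=104651419, p(96)=118114304, p(97)=133230930, p(98)=150198136, p(99)=169229875, p(100)=190569292, p(101)=214481126, p(102)=241265379, p(103)=271248950, p(104)=304801365, p(105)=342325709, p(106)=384276336, p(107)=431149389, p(108)=483502844, p(109)=541946240, p(110)=607163746, p(111)=679903203, p(112)=761002156, p(113)=851376628, p(114)=952050665, p(115)=1064144451, p(116)=1188908248, p(117)=1327710076, p(118)=1482074143, p(119)=1653668665, p(120)=1844349560, p(121)=2056148051, p(122)=2291320912, p(123)=2552338241, p(124)=2841940500, p(125)=3163127352, p(126)=3519222692, p(127)=3913864295, p(128)=4351078600, p(129)=4835271870, p(130)=5371315400, p(131)=5964539504, p(132)=6620830889, p(133)=7346629512, p(134)=8149040695, p(135)=9035836076, p(136)=10015581680, p(137)=11097645016, p(138)=12292341831, p(139)=13610949895, p(140)=15065878135, p(141)=16670689208, p(142)=18440293320, p(143)=20390982757, p(144)=22540654445, p(145)=24908858009, p(146)=27517052599, p(147)=30388671978, p(148)=33549419497, p(149)=37027355200, p(150)=40853235313, p(151)=45060624582, p(152)=49686288421, p(153)=54770336324, p(154)=60356673280, p(155)=66493182097, p(156)=73232243759, p(157)=80630964769, p(158)=88751778802, p(159)=97662728555, p(160)=107438159466, p(161)=118159068427.
Final step: p(162) = p(161) + p(160) - p(157) - p(155) + p(150) + p(147) - p(140) - p(136) + p(127) + p(122) - p(111) - p(105) + p(92) + p(85) - p(70) - p(62) + p(45) + p(36) - p(17) - p(7)
= 118159068427 + 107438159466 - 80630964769 - 66493182097 + 40853235313 + 30388671978 - 15065878135 - 10015581680 + 3913864295 + 2291320912 - 679903203 - 342325709 + 72533807 + 30167357 - 4087968 - 1300156 + 89134 + 17977 - 297 - 15
= 129913904637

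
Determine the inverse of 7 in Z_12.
7

gcd(7, 12) = 1, so the inverse exists.
Extended Euclidean algorithm on (12, 7):
12 = 1 × 7 + 5  ⟹  5 = (1)·12 + (-1)·7
7 = 1 × 5 + 2  ⟹  2 = (-1)·12 + (2)·7
5 = 2 × 2 + 1  ⟹  1 = (3)·12 + (-5)·7
So (-5)·7 ≡ 1 (mod 12), i.e. 7^(-1) ≡ -5 ≡ 7 (mod 12).
Check: 7 × 7 = 49 ≡ 1 (mod 12)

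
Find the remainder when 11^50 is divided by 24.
1

Repeated squaring. Binary of 50 = 110010.
11^1 ≡ 11 (mod 24); 11^2 ≡ 1 (mod 24); 11^4 ≡ 1 (mod 24); 11^8 ≡ 1 (mod 24); 11^16 ≡ 1 (mod 24); 11^32 ≡ 1 (mod 24)
11^50 = 11^2 × 11^16 × 11^32 ≡ 1 (mod 24)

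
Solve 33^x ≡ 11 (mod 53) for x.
50

Baby-step giant-step with step n = ⌈√53⌉ = 8.
Baby steps 33^j mod 53 (j:value) for j=0..7: 0:1, 1:33, 2:29, 3:3, 4:46, 5:34, 6:9, 7:32.
Giant-step multiplier: 33^(-8) ≡ 33^(52-8) = 33^44 ≡ 13 (mod 53).
Giant steps γ_i = 11·13^i mod 53: γ_0=11, γ_1=37, γ_2=4, γ_3=52, γ_4=40, γ_5=43, γ_6=29 (in table at j=2).
x = i·n + j = 6·8 + 2 = 50.
Check: 33^50 ≡ 11 (mod 53).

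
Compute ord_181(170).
45

181 is prime, so ord(170) divides φ(181) = 180.
Divisors of 180: 1, 2, 3, 4, 5, 6, 9, 10, 12, 15, 18, 20, 30, 36, 45, 60, 90, 180.
Repeated squaring: 170^1 ≡ 170, 170^2 ≡ 121, 170^4 ≡ 161, 170^8 ≡ 38, 170^16 ≡ 177, 170^32 ≡ 16, 170^64 ≡ 75, 170^128 ≡ 14 (mod 181).
Test 170^d mod 181 for each divisor d in increasing order:
170^1 ≡ 170
170^2 ≡ 121
170^3 = 170^2·170^1 ≡ 117
170^4 ≡ 161
170^5 = 170^4·170^1 ≡ 39
170^6 = 170^4·170^2 ≡ 114
170^9 = 170^8·170^1 ≡ 125
170^10 = 170^8·170^2 ≡ 73
170^12 = 170^8·170^4 ≡ 145
170^15 = 170^8·170^4·170^2·170^1 ≡ 132
170^18 = 170^16·170^2 ≡ 59
170^20 = 170^16·170^4 ≡ 80
170^30 = 170^16·170^8·170^4·170^2 ≡ 48
170^36 = 170^32·170^4 ≡ 42
170^45 = 170^32·170^8·170^4·170^1 ≡ 1  ← first divisor giving 1
The order is 45.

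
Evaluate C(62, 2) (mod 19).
10

Using Lucas' theorem:
Write n=62 and k=2 in base 19:
n in base 19: [3, 5]
k in base 19: [0, 2]
C(62,2) mod 19 = ∏ C(n_i, k_i) mod 19
Digit binomials (mod 19): C(3,0) = 1; C(5,2) = 10
Product: 1 × 10 = 10 ≡ 10 (mod 19)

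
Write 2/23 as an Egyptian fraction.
1/12 + 1/276

Greedy algorithm:
2/23: ceiling(23/2) = 12, use 1/12
1/276: ceiling(276/1) = 276, use 1/276
Result: 2/23 = 1/12 + 1/276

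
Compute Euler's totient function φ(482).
240

482 = 2 × 241
φ(n) = n × ∏(1 - 1/p) for each prime p dividing n
φ(482) = 482 × (1 - 1/2) × (1 - 1/241) = 240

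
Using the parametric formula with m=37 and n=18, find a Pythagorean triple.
(1045, 1332, 1693)

Euclid's formula: a = m² - n², b = 2mn, c = m² + n²
m = 37, n = 18
a = 37² - 18² = 1369 - 324 = 1045
b = 2 × 37 × 18 = 1332
c = 37² + 18² = 1369 + 324 = 1693
Verification: 1045² + 1332² = 1092025 + 1774224 = 2866249 = 1693² ✓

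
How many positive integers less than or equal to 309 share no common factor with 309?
204

309 = 3 × 103
φ(n) = n × ∏(1 - 1/p) for each prime p dividing n
φ(309) = 309 × (1 - 1/3) × (1 - 1/103) = 204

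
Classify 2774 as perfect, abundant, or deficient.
deficient

Proper divisors of 2774: sum = 1 + 2 + 19 + 38 + 73 + 146 + 1387 = 1666
Since 1666 < 2774, 2774 is deficient.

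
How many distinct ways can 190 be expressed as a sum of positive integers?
1667727404093

p(n) counts ways to write n as a sum of positive integers (order ignored).
Euler's pentagonal recurrence: p(k) = p(k-1) + p(k-2) - p(k-5) - p(k-7) + p(k-12) + p(k-15) - ... (offsets j(3j∓1)/2, signs ++--, p(0)=1, p(<0)=0).
DP table for k = 0..189: p(0)=1, p(1)=1, p(2)=2, p(3)=3, p(4)=5, p(5)=7, p(6)=11, p(7)=15, p(8)=22, p(9)=30, p(10)=42, p(11)=56, p(12)=77, p(13)=101, p(14)=135, p(15)=176, p(16)=231, p(17)=297, p(18)=385, p(19)=490, p(20)=627, p(21)=792, p(22)=1002, p(23)=1255, p(24)=1575, p(25)=1958, p(26)=2436, p(27)=3010, p(28)=3718, p(29)=4565, p(30)=5604, p(31)=6842, p(32)=8349, p(33)=10143, p(34)=12310, p(35)=14883, p(36)=17977, p(37)=21637, p(38)=26015, p(39)=31185, p(40)=37338, p(41)=44583, p(42)=53174, p(43)=63261, p(44)=75175, p(45)=89134, p(46)=105558, p(47)=124754, p(48)=147273, p(49)=173525, p(50)=204226, p(51)=239943, p(52)=281589, p(53)=329931, p(54)=386155, p(55)=451276, p(56)=526823, p(57)=614154, p(58)=715220, p(59)=831820, p(60)=966467, p(61)=1121505, p(62)=1300156, p(63)=1505499, p(64)=1741630, p(65)=2012558, p(66)=2323520, p(67)=2679689, p(68)=3087735, p(69)=3554345, p(70)=4087968, p(71)=4697205, p(72)=5392783, p(73)=6185689, p(74)=7089500, p(75)=8118264, p(76)=9289091, p(77)=10619863, p(78)=12132164, p(79)=13848650, p(80)=15796476, p(81)=18004327, p(82)=20506255, p(83)=23338469, p(84)=26543660, p(85)=30167357, p(86)=34262962, p(87)=38887673, p(88)=44108109, p(89)=49995925, p(90)=56634173, p(91)=64112359, p(92)=72533807, p(93)=82010177, p(94)=92669720, p(95)=104651419, p(96)=118114304, p(97)=133230930, p(98)=150198136, p(99)=169229875, p(100)=190569292, p(101)=214481126, p(102)=241265379, p(103)=271248950, p(104)=304801365, p(105)=342325709, p(106)=384276336, p(107)=431149389, p(108)=483502844, p(109)=541946240, p(110)=607163746, p(111)=679903203, p(112)=761002156, p(113)=851376628, p(114)=952050665, p(115)=1064144451, p(116)=1188908248, p(117)=1327710076, p(118)=1482074143, p(119)=1653668665, p(120)=1844349560, p(121)=2056148051, p(122)=2291320912, p(123)=2552338241, p(124)=2841940500, p(125)=3163127352, p(126)=3519222692, p(127)=3913864295, p(128)=4351078600, p(129)=4835271870, p(130)=5371315400, p(131)=5964539504, p(132)=6620830889, p(133)=7346629512, p(134)=8149040695, p(135)=9035836076, p(136)=10015581680, p(137)=11097645016, p(138)=12292341831, p(139)=13610949895, p(140)=15065878135, p(141)=16670689208, p(142)=18440293320, p(143)=20390982757, p(144)=22540654445, p(145)=24908858009, p(146)=27517052599, p(147)=30388671978, p(148)=33549419497, p(149)=37027355200, p(150)=40853235313, p(151)=45060624582, p(152)=49686288421, p(153)=54770336324, p(154)=60356673280, p(155)=66493182097, p(156)=73232243759, p(157)=80630964769, p(158)=88751778802, p(159)=97662728555, p(160)=107438159466, p(161)=118159068427, p(162)=129913904637, p(163)=142798995930, p(164)=156919475295, p(165)=172389800255, p(166)=189334822579, p(167)=207890420102, p(168)=228204732751, p(169)=250438925115, p(170)=274768617130, p(171)=301384802048, p(172)=330495499613, p(173)=362326859895, p(174)=397125074750, p(175)=435157697830, p(176)=476715857290, p(177)=522115831195, p(178)=571701605655, p(179)=625846753120, p(180)=684957390936, p(181)=749474411781, p(182)=819876908323, p(183)=896684817527, p(184)=980462880430, p(185)=1071823774337, p(186)=1171432692373, p(187)=1280011042268, p(188)=1398341745571, p(189)=1527273599625.
Final step: p(190) = p(189) + p(188) - p(185) - p(183) + p(178) + p(175) - p(168) - p(164) + p(155) + p(150) - p(139) - p(133) + p(120) + p(113) - p(98) - p(90) + p(73) + p(64) - p(45) - p(35) + p(14) + p(3)
= 1527273599625 + 1398341745571 - 1071823774337 - 896684817527 + 571701605655 + 435157697830 - 228204732751 - 156919475295 + 66493182097 + 40853235313 - 13610949895 - 7346629512 + 1844349560 + 851376628 - 150198136 - 56634173 + 6185689 + 1741630 - 89134 - 14883 + 135 + 3
= 1667727404093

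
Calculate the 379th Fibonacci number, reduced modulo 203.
117

Matrix identity: Q^n = [[F_(n+1), F_n], [F_n, F_(n-1)]] with Q = [[1,1],[1,0]].
n = 379 = 101111011₂. Square-and-multiply, entries mod 203:
Q^1 = [[1,1],[1,0]]
Q^2 = (Q^1)² = [[2,1],[1,1]]
Q^5 = (Q^2)²·Q = [[8,5],[5,3]]
Q^11 = (Q^5)²·Q = [[144,89],[89,55]]
Q^23 = (Q^11)²·Q = [[84,34],[34,50]]
Q^47 = (Q^23)²·Q = [[182,92],[92,90]]
Q^94 = (Q^47)² = [[176,55],[55,121]]
Q^189 = (Q^94)²·Q = [[195,100],[100,95]]
Q^379 = (Q^189)²·Q = [[88,117],[117,174]]
F_379 mod 203 = Q^379[0][1] = 117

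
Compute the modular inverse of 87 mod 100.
23

gcd(87, 100) = 1, so the inverse exists.
Extended Euclidean algorithm on (100, 87):
100 = 1 × 87 + 13  ⟹  13 = (1)·100 + (-1)·87
87 = 6 × 13 + 9  ⟹  9 = (-6)·100 + (7)·87
13 = 1 × 9 + 4  ⟹  4 = (7)·100 + (-8)·87
9 = 2 × 4 + 1  ⟹  1 = (-20)·100 + (23)·87
So (23)·87 ≡ 1 (mod 100), i.e. 87^(-1) ≡ 23 (mod 100).
Check: 87 × 23 = 2001 ≡ 1 (mod 100)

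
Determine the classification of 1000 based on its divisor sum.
abundant

Proper divisors of 1000: sum = 1 + 2 + 4 + 5 + 8 + 10 + 20 + 25 + 40 + 50 + 100 + 125 + 200 + 250 + 500 = 1340
Since 1340 > 1000, 1000 is abundant.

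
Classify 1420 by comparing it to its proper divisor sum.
abundant

Proper divisors of 1420: sum = 1 + 2 + 4 + 5 + 10 + 20 + 71 + 142 + 284 + 355 + 710 = 1604
Since 1604 > 1420, 1420 is abundant.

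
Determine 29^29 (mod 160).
109

Repeated squaring. Binary of 29 = 11101.
29^1 ≡ 29 (mod 160); 29^2 ≡ 41 (mod 160); 29^4 ≡ 81 (mod 160); 29^8 ≡ 1 (mod 160); 29^16 ≡ 1 (mod 160)
29^29 = 29^1 × 29^4 × 29^8 × 29^16 ≡ 109 (mod 160)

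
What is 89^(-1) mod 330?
89

gcd(89, 330) = 1, so the inverse exists.
Extended Euclidean algorithm on (330, 89):
330 = 3 × 89 + 63  ⟹  63 = (1)·330 + (-3)·89
89 = 1 × 63 + 26  ⟹  26 = (-1)·330 + (4)·89
63 = 2 × 26 + 11  ⟹  11 = (3)·330 + (-11)·89
26 = 2 × 11 + 4  ⟹  4 = (-7)·330 + (26)·89
11 = 2 × 4 + 3  ⟹  3 = (17)·330 + (-63)·89
4 = 1 × 3 + 1  ⟹  1 = (-24)·330 + (89)·89
So (89)·89 ≡ 1 (mod 330), i.e. 89^(-1) ≡ 89 (mod 330).
Check: 89 × 89 = 7921 ≡ 1 (mod 330)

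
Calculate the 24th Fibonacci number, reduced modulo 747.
54

Matrix identity: Q^n = [[F_(n+1), F_n], [F_n, F_(n-1)]] with Q = [[1,1],[1,0]].
n = 24 = 11000₂. Square-and-multiply, entries mod 747:
Q^1 = [[1,1],[1,0]]
Q^3 = (Q^1)²·Q = [[3,2],[2,1]]
Q^6 = (Q^3)² = [[13,8],[8,5]]
Q^12 = (Q^6)² = [[233,144],[144,89]]
Q^24 = (Q^12)² = [[325,54],[54,271]]
F_24 mod 747 = Q^24[0][1] = 54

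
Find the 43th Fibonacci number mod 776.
661

Matrix identity: Q^n = [[F_(n+1), F_n], [F_n, F_(n-1)]] with Q = [[1,1],[1,0]].
n = 43 = 101011₂. Square-and-multiply, entries mod 776:
Q^1 = [[1,1],[1,0]]
Q^2 = (Q^1)² = [[2,1],[1,1]]
Q^5 = (Q^2)²·Q = [[8,5],[5,3]]
Q^10 = (Q^5)² = [[89,55],[55,34]]
Q^21 = (Q^10)²·Q = [[639,82],[82,557]]
Q^43 = (Q^21)²·Q = [[181,661],[661,296]]
F_43 mod 776 = Q^43[0][1] = 661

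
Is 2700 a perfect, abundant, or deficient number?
abundant

Proper divisors of 2700: sum = 1 + 2 + 3 + 4 + 5 + 6 + 9 + 10 + ... + 540 + 675 + 900 + 1350 (35 divisors) = 5980
Since 5980 > 2700, 2700 is abundant.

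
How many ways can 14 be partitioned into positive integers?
135

p(n) counts ways to write n as a sum of positive integers (order ignored).
Euler's pentagonal recurrence: p(k) = p(k-1) + p(k-2) - p(k-5) - p(k-7) + p(k-12) + p(k-15) - ... (offsets j(3j∓1)/2, signs ++--, p(0)=1, p(<0)=0).
DP table for k = 0..13: p(0)=1, p(1)=1, p(2)=2, p(3)=3, p(4)=5, p(5)=7, p(6)=11, p(7)=15, p(8)=22, p(9)=30, p(10)=42, p(11)=56, p(12)=77, p(13)=101.
Final step: p(14) = p(13) + p(12) - p(9) - p(7) + p(2)
= 101 + 77 - 30 - 15 + 2
= 135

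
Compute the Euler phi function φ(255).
128

255 = 3 × 5 × 17
φ(n) = n × ∏(1 - 1/p) for each prime p dividing n
φ(255) = 255 × (1 - 1/3) × (1 - 1/5) × (1 - 1/17) = 128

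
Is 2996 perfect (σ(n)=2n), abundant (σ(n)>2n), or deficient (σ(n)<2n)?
abundant

Proper divisors of 2996: sum = 1 + 2 + 4 + 7 + 14 + 28 + 107 + 214 + 428 + 749 + 1498 = 3052
Since 3052 > 2996, 2996 is abundant.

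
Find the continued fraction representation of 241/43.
[5; 1, 1, 1, 1, 8]

Euclidean algorithm steps:
241 = 5 × 43 + 26
43 = 1 × 26 + 17
26 = 1 × 17 + 9
17 = 1 × 9 + 8
9 = 1 × 8 + 1
8 = 8 × 1 + 0
Continued fraction: [5; 1, 1, 1, 1, 8]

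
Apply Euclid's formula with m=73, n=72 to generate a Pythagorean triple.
(145, 10512, 10513)

Euclid's formula: a = m² - n², b = 2mn, c = m² + n²
m = 73, n = 72
a = 73² - 72² = 5329 - 5184 = 145
b = 2 × 73 × 72 = 10512
c = 73² + 72² = 5329 + 5184 = 10513
Verification: 145² + 10512² = 21025 + 110502144 = 110523169 = 10513² ✓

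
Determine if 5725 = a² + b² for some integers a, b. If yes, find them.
10² + 75² (a=10, b=75)

Factorization: 5725 = 5^2 × 229
By Fermat: n is sum of two squares iff every prime p ≡ 3 (mod 4) appears to even power.
All primes ≡ 3 (mod 4) appear to even power.
Search a = 0, 1, 2, … for 5725 - a² a perfect square: first hit at a = 10: 5725 - 100 = 5625 = 75².
5725 = 10² + 75² = 100 + 5625 ✓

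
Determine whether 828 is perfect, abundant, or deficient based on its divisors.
abundant

Proper divisors of 828: sum = 1 + 2 + 3 + 4 + 6 + 9 + 12 + 18 + ... + 138 + 207 + 276 + 414 (17 divisors) = 1356
Since 1356 > 828, 828 is abundant.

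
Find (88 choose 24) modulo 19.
14

Using Lucas' theorem:
Write n=88 and k=24 in base 19:
n in base 19: [4, 12]
k in base 19: [1, 5]
C(88,24) mod 19 = ∏ C(n_i, k_i) mod 19
Digit binomials (mod 19): C(4,1) = 4; C(12,5) = 792 ≡ 13
Product: 4 × 13 = 52 ≡ 14 (mod 19)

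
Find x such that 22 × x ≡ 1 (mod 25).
8

gcd(22, 25) = 1, so the inverse exists.
Extended Euclidean algorithm on (25, 22):
25 = 1 × 22 + 3  ⟹  3 = (1)·25 + (-1)·22
22 = 7 × 3 + 1  ⟹  1 = (-7)·25 + (8)·22
So (8)·22 ≡ 1 (mod 25), i.e. 22^(-1) ≡ 8 (mod 25).
Check: 22 × 8 = 176 ≡ 1 (mod 25)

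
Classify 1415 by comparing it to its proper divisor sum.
deficient

Proper divisors of 1415: sum = 1 + 5 + 283 = 289
Since 289 < 1415, 1415 is deficient.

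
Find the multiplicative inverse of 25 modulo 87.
7

gcd(25, 87) = 1, so the inverse exists.
Extended Euclidean algorithm on (87, 25):
87 = 3 × 25 + 12  ⟹  12 = (1)·87 + (-3)·25
25 = 2 × 12 + 1  ⟹  1 = (-2)·87 + (7)·25
So (7)·25 ≡ 1 (mod 87), i.e. 25^(-1) ≡ 7 (mod 87).
Check: 25 × 7 = 175 ≡ 1 (mod 87)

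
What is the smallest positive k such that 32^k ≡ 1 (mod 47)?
23

47 is prime, so ord(32) divides φ(47) = 46.
Divisors of 46: 1, 2, 23, 46.
Repeated squaring: 32^1 ≡ 32, 32^2 ≡ 37, 32^4 ≡ 6, 32^8 ≡ 36, 32^16 ≡ 27, 32^32 ≡ 24 (mod 47).
Test 32^d mod 47 for each divisor d in increasing order:
32^1 ≡ 32
32^2 ≡ 37
32^23 = 32^16·32^4·32^2·32^1 ≡ 1  ← first divisor giving 1
The order is 23.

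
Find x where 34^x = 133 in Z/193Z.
57

Baby-step giant-step with step n = ⌈√193⌉ = 14.
Baby steps 34^j mod 193 (j:value) for j=0..13: 0:1, 1:34, 2:191, 3:125, 4:4, 5:136, 6:185, 7:114, 8:16, 9:158, 10:161, 11:70, 12:64, 13:53.
Giant-step multiplier: 34^(-14) ≡ 34^(192-14) = 34^178 ≡ 98 (mod 193).
Giant steps γ_i = 133·98^i mod 193: γ_0=133, γ_1=103, γ_2=58, γ_3=87, γ_4=34 (in table at j=1).
x = i·n + j = 4·14 + 1 = 57.
Check: 34^57 ≡ 133 (mod 193).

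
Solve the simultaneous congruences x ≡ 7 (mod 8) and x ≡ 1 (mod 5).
31

Using Chinese Remainder Theorem:
M = 8 × 5 = 40
M1 = 5, M2 = 8
y1 = 5^(-1) mod 8 = 5
y2 = 8^(-1) mod 5 = 2
x = (7×5×5 + 1×8×2) mod 40 = 31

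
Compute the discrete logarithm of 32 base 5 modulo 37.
19

Baby-step giant-step with step n = ⌈√37⌉ = 7.
Baby steps 5^j mod 37 (j:value) for j=0..6: 0:1, 1:5, 2:25, 3:14, 4:33, 5:17, 6:11.
Giant-step multiplier: 5^(-7) ≡ 5^(36-7) = 5^29 ≡ 35 (mod 37).
Giant steps γ_i = 32·35^i mod 37: γ_0=32, γ_1=10, γ_2=17 (in table at j=5).
x = i·n + j = 2·7 + 5 = 19.
Check: 5^19 ≡ 32 (mod 37).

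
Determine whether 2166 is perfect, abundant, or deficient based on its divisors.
abundant

Proper divisors of 2166: sum = 1 + 2 + 3 + 6 + 19 + 38 + 57 + 114 + 361 + 722 + 1083 = 2406
Since 2406 > 2166, 2166 is abundant.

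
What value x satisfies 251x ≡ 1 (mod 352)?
115

gcd(251, 352) = 1, so the inverse exists.
Extended Euclidean algorithm on (352, 251):
352 = 1 × 251 + 101  ⟹  101 = (1)·352 + (-1)·251
251 = 2 × 101 + 49  ⟹  49 = (-2)·352 + (3)·251
101 = 2 × 49 + 3  ⟹  3 = (5)·352 + (-7)·251
49 = 16 × 3 + 1  ⟹  1 = (-82)·352 + (115)·251
So (115)·251 ≡ 1 (mod 352), i.e. 251^(-1) ≡ 115 (mod 352).
Check: 251 × 115 = 28865 ≡ 1 (mod 352)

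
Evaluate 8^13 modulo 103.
30

Repeated squaring. Binary of 13 = 1101.
8^1 ≡ 8 (mod 103); 8^2 ≡ 64 (mod 103); 8^4 ≡ 79 (mod 103); 8^8 ≡ 61 (mod 103)
8^13 = 8^1 × 8^4 × 8^8 ≡ 30 (mod 103)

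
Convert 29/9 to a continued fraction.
[3; 4, 2]

Euclidean algorithm steps:
29 = 3 × 9 + 2
9 = 4 × 2 + 1
2 = 2 × 1 + 0
Continued fraction: [3; 4, 2]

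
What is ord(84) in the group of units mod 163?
81

163 is prime, so ord(84) divides φ(163) = 162.
Divisors of 162: 1, 2, 3, 6, 9, 18, 27, 54, 81, 162.
Repeated squaring: 84^1 ≡ 84, 84^2 ≡ 47, 84^4 ≡ 90, 84^8 ≡ 113, 84^16 ≡ 55, 84^32 ≡ 91, 84^64 ≡ 131, 84^128 ≡ 46 (mod 163).
Test 84^d mod 163 for each divisor d in increasing order:
84^1 ≡ 84
84^2 ≡ 47
84^3 = 84^2·84^1 ≡ 36
84^6 = 84^4·84^2 ≡ 155
84^9 = 84^8·84^1 ≡ 38
84^18 = 84^16·84^2 ≡ 140
84^27 = 84^16·84^8·84^2·84^1 ≡ 104
84^54 = 84^32·84^16·84^4·84^2 ≡ 58
84^81 = 84^64·84^16·84^1 ≡ 1  ← first divisor giving 1
The order is 81.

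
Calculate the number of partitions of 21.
792

p(n) counts ways to write n as a sum of positive integers (order ignored).
Euler's pentagonal recurrence: p(k) = p(k-1) + p(k-2) - p(k-5) - p(k-7) + p(k-12) + p(k-15) - ... (offsets j(3j∓1)/2, signs ++--, p(0)=1, p(<0)=0).
DP table for k = 0..20: p(0)=1, p(1)=1, p(2)=2, p(3)=3, p(4)=5, p(5)=7, p(6)=11, p(7)=15, p(8)=22, p(9)=30, p(10)=42, p(11)=56, p(12)=77, p(13)=101, p(14)=135, p(15)=176, p(16)=231, p(17)=297, p(18)=385, p(19)=490, p(20)=627.
Final step: p(21) = p(20) + p(19) - p(16) - p(14) + p(9) + p(6)
= 627 + 490 - 231 - 135 + 30 + 11
= 792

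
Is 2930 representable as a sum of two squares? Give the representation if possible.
11² + 53² (a=11, b=53)

Factorization: 2930 = 2 × 5 × 293
By Fermat: n is sum of two squares iff every prime p ≡ 3 (mod 4) appears to even power.
All primes ≡ 3 (mod 4) appear to even power.
Search a = 0, 1, 2, … for 2930 - a² a perfect square: first hit at a = 11: 2930 - 121 = 2809 = 53².
2930 = 11² + 53² = 121 + 2809 ✓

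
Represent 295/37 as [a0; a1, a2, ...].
[7; 1, 36]

Euclidean algorithm steps:
295 = 7 × 37 + 36
37 = 1 × 36 + 1
36 = 36 × 1 + 0
Continued fraction: [7; 1, 36]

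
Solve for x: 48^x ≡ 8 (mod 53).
15

Baby-step giant-step with step n = ⌈√53⌉ = 8.
Baby steps 48^j mod 53 (j:value) for j=0..7: 0:1, 1:48, 2:25, 3:34, 4:42, 5:2, 6:43, 7:50.
Giant-step multiplier: 48^(-8) ≡ 48^(52-8) = 48^44 ≡ 46 (mod 53).
Giant steps γ_i = 8·46^i mod 53: γ_0=8, γ_1=50 (in table at j=7).
x = i·n + j = 1·8 + 7 = 15.
Check: 48^15 ≡ 8 (mod 53).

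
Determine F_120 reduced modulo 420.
0

Matrix identity: Q^n = [[F_(n+1), F_n], [F_n, F_(n-1)]] with Q = [[1,1],[1,0]].
n = 120 = 1111000₂. Square-and-multiply, entries mod 420:
Q^1 = [[1,1],[1,0]]
Q^3 = (Q^1)²·Q = [[3,2],[2,1]]
Q^7 = (Q^3)²·Q = [[21,13],[13,8]]
Q^15 = (Q^7)²·Q = [[147,190],[190,377]]
Q^30 = (Q^15)² = [[169,20],[20,149]]
Q^60 = (Q^30)² = [[401,60],[60,341]]
Q^120 = (Q^60)² = [[181,0],[0,181]]
F_120 mod 420 = Q^120[0][1] = 0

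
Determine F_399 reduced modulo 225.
151

Matrix identity: Q^n = [[F_(n+1), F_n], [F_n, F_(n-1)]] with Q = [[1,1],[1,0]].
n = 399 = 110001111₂. Square-and-multiply, entries mod 225:
Q^1 = [[1,1],[1,0]]
Q^3 = (Q^1)²·Q = [[3,2],[2,1]]
Q^6 = (Q^3)² = [[13,8],[8,5]]
Q^12 = (Q^6)² = [[8,144],[144,89]]
Q^24 = (Q^12)² = [[100,18],[18,82]]
Q^49 = (Q^24)²·Q = [[100,199],[199,126]]
Q^99 = (Q^49)²·Q = [[75,101],[101,199]]
Q^199 = (Q^99)²·Q = [[75,76],[76,224]]
Q^399 = (Q^199)²·Q = [[150,151],[151,224]]
F_399 mod 225 = Q^399[0][1] = 151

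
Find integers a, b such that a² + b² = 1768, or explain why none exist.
2² + 42² (a=2, b=42)

Factorization: 1768 = 2^3 × 13 × 17
By Fermat: n is sum of two squares iff every prime p ≡ 3 (mod 4) appears to even power.
All primes ≡ 3 (mod 4) appear to even power.
Search a = 0, 1, 2, … for 1768 - a² a perfect square: first hit at a = 2: 1768 - 4 = 1764 = 42².
1768 = 2² + 42² = 4 + 1764 ✓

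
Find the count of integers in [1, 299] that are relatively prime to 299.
264

299 = 13 × 23
φ(n) = n × ∏(1 - 1/p) for each prime p dividing n
φ(299) = 299 × (1 - 1/13) × (1 - 1/23) = 264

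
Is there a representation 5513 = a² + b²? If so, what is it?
32² + 67² (a=32, b=67)

Factorization: 5513 = 37 × 149
By Fermat: n is sum of two squares iff every prime p ≡ 3 (mod 4) appears to even power.
All primes ≡ 3 (mod 4) appear to even power.
Search a = 0, 1, 2, … for 5513 - a² a perfect square: first hit at a = 32: 5513 - 1024 = 4489 = 67².
5513 = 32² + 67² = 1024 + 4489 ✓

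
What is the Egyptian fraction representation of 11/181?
1/17 + 1/513 + 1/1578501

Greedy algorithm:
11/181: ceiling(181/11) = 17, use 1/17
6/3077: ceiling(3077/6) = 513, use 1/513
1/1578501: ceiling(1578501/1) = 1578501, use 1/1578501
Result: 11/181 = 1/17 + 1/513 + 1/1578501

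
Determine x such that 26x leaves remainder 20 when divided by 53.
x ≡ 13 (mod 53)

gcd(26, 53) = 1, which divides 20, so solutions exist.
Find 26^(-1) mod 53 by the extended Euclidean algorithm:
53 = 2 × 26 + 1  ⟹  1 = (1)·53 + (-2)·26
So (-2)·26 ≡ 1 (mod 53), i.e. 26^(-1) ≡ -2 ≡ 51 (mod 53).
x ≡ 51 × 20 = 1020 ≡ 13 (mod 53).
Check: 26 × 13 = 338 ≡ 20 (mod 53).
Unique solution: x ≡ 13 (mod 53)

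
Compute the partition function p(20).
627

p(n) counts ways to write n as a sum of positive integers (order ignored).
Euler's pentagonal recurrence: p(k) = p(k-1) + p(k-2) - p(k-5) - p(k-7) + p(k-12) + p(k-15) - ... (offsets j(3j∓1)/2, signs ++--, p(0)=1, p(<0)=0).
DP table for k = 0..19: p(0)=1, p(1)=1, p(2)=2, p(3)=3, p(4)=5, p(5)=7, p(6)=11, p(7)=15, p(8)=22, p(9)=30, p(10)=42, p(11)=56, p(12)=77, p(13)=101, p(14)=135, p(15)=176, p(16)=231, p(17)=297, p(18)=385, p(19)=490.
Final step: p(20) = p(19) + p(18) - p(15) - p(13) + p(8) + p(5)
= 490 + 385 - 176 - 101 + 22 + 7
= 627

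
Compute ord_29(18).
28

29 is prime, so ord(18) divides φ(29) = 28.
Divisors of 28: 1, 2, 4, 7, 14, 28.
Repeated squaring: 18^1 ≡ 18, 18^2 ≡ 5, 18^4 ≡ 25, 18^8 ≡ 16, 18^16 ≡ 24 (mod 29).
Test 18^d mod 29 for each divisor d in increasing order:
18^1 ≡ 18
18^2 ≡ 5
18^4 ≡ 25
18^7 = 18^4·18^2·18^1 ≡ 17
18^14 = 18^8·18^4·18^2 ≡ 28
18^28 = 18^16·18^8·18^4 ≡ 1  ← first divisor giving 1
The order is 28.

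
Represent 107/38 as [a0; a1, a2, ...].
[2; 1, 4, 2, 3]

Euclidean algorithm steps:
107 = 2 × 38 + 31
38 = 1 × 31 + 7
31 = 4 × 7 + 3
7 = 2 × 3 + 1
3 = 3 × 1 + 0
Continued fraction: [2; 1, 4, 2, 3]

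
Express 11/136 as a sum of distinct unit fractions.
1/13 + 1/253 + 1/149102 + 1/33346960504

Greedy algorithm:
11/136: ceiling(136/11) = 13, use 1/13
7/1768: ceiling(1768/7) = 253, use 1/253
3/447304: ceiling(447304/3) = 149102, use 1/149102
1/33346960504: ceiling(33346960504/1) = 33346960504, use 1/33346960504
Result: 11/136 = 1/13 + 1/253 + 1/149102 + 1/33346960504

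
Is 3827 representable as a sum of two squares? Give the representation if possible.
Not possible

Factorization: 3827 = 43 × 89
By Fermat: n is sum of two squares iff every prime p ≡ 3 (mod 4) appears to even power.
Prime(s) ≡ 3 (mod 4) with odd exponent: [(43, 1)]
Therefore 3827 cannot be expressed as a² + b².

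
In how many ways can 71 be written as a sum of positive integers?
4697205

p(n) counts ways to write n as a sum of positive integers (order ignored).
Euler's pentagonal recurrence: p(k) = p(k-1) + p(k-2) - p(k-5) - p(k-7) + p(k-12) + p(k-15) - ... (offsets j(3j∓1)/2, signs ++--, p(0)=1, p(<0)=0).
DP table for k = 0..70: p(0)=1, p(1)=1, p(2)=2, p(3)=3, p(4)=5, p(5)=7, p(6)=11, p(7)=15, p(8)=22, p(9)=30, p(10)=42, p(11)=56, p(12)=77, p(13)=101, p(14)=135, p(15)=176, p(16)=231, p(17)=297, p(18)=385, p(19)=490, p(20)=627, p(21)=792, p(22)=1002, p(23)=1255, p(24)=1575, p(25)=1958, p(26)=2436, p(27)=3010, p(28)=3718, p(29)=4565, p(30)=5604, p(31)=6842, p(32)=8349, p(33)=10143, p(34)=12310, p(35)=14883, p(36)=17977, p(37)=21637, p(38)=26015, p(39)=31185, p(40)=37338, p(41)=44583, p(42)=53174, p(43)=63261, p(44)=75175, p(45)=89134, p(46)=105558, p(47)=124754, p(48)=147273, p(49)=173525, p(50)=204226, p(51)=239943, p(52)=281589, p(53)=329931, p(54)=386155, p(55)=451276, p(56)=526823, p(57)=614154, p(58)=715220, p(59)=831820, p(60)=966467, p(61)=1121505, p(62)=1300156, p(63)=1505499, p(64)=1741630, p(65)=2012558, p(66)=2323520, p(67)=2679689, p(68)=3087735, p(69)=3554345, p(70)=4087968.
Final step: p(71) = p(70) + p(69) - p(66) - p(64) + p(59) + p(56) - p(49) - p(45) + p(36) + p(31) - p(20) - p(14) + p(1)
= 4087968 + 3554345 - 2323520 - 1741630 + 831820 + 526823 - 173525 - 89134 + 17977 + 6842 - 627 - 135 + 1
= 4697205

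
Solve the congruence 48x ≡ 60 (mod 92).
x ≡ 7 (mod 23)

gcd(48, 92) = 4, which divides 60, so solutions exist.
Divide through by 4: 12x ≡ 15 (mod 23).
Find 12^(-1) mod 23 by the extended Euclidean algorithm:
23 = 1 × 12 + 11  ⟹  11 = (1)·23 + (-1)·12
12 = 1 × 11 + 1  ⟹  1 = (-1)·23 + (2)·12
So (2)·12 ≡ 1 (mod 23), i.e. 12^(-1) ≡ 2 (mod 23).
x ≡ 2 × 15 = 30 ≡ 7 (mod 23).
Check: 48 × 7 = 336 ≡ 60 (mod 92).
x ≡ 7 (mod 23), giving 4 solutions mod 92.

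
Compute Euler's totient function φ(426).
140

426 = 2 × 3 × 71
φ(n) = n × ∏(1 - 1/p) for each prime p dividing n
φ(426) = 426 × (1 - 1/2) × (1 - 1/3) × (1 - 1/71) = 140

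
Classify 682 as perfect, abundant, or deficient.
deficient

Proper divisors of 682: sum = 1 + 2 + 11 + 22 + 31 + 62 + 341 = 470
Since 470 < 682, 682 is deficient.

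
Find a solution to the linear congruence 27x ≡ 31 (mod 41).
x ≡ 30 (mod 41)

gcd(27, 41) = 1, which divides 31, so solutions exist.
Find 27^(-1) mod 41 by the extended Euclidean algorithm:
41 = 1 × 27 + 14  ⟹  14 = (1)·41 + (-1)·27
27 = 1 × 14 + 13  ⟹  13 = (-1)·41 + (2)·27
14 = 1 × 13 + 1  ⟹  1 = (2)·41 + (-3)·27
So (-3)·27 ≡ 1 (mod 41), i.e. 27^(-1) ≡ -3 ≡ 38 (mod 41).
x ≡ 38 × 31 = 1178 ≡ 30 (mod 41).
Check: 27 × 30 = 810 ≡ 31 (mod 41).
Unique solution: x ≡ 30 (mod 41)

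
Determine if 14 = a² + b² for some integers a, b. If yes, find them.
Not possible

Factorization: 14 = 2 × 7
By Fermat: n is sum of two squares iff every prime p ≡ 3 (mod 4) appears to even power.
Prime(s) ≡ 3 (mod 4) with odd exponent: [(7, 1)]
Therefore 14 cannot be expressed as a² + b².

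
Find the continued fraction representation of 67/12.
[5; 1, 1, 2, 2]

Euclidean algorithm steps:
67 = 5 × 12 + 7
12 = 1 × 7 + 5
7 = 1 × 5 + 2
5 = 2 × 2 + 1
2 = 2 × 1 + 0
Continued fraction: [5; 1, 1, 2, 2]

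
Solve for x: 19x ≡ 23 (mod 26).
x ≡ 19 (mod 26)

gcd(19, 26) = 1, which divides 23, so solutions exist.
Find 19^(-1) mod 26 by the extended Euclidean algorithm:
26 = 1 × 19 + 7  ⟹  7 = (1)·26 + (-1)·19
19 = 2 × 7 + 5  ⟹  5 = (-2)·26 + (3)·19
7 = 1 × 5 + 2  ⟹  2 = (3)·26 + (-4)·19
5 = 2 × 2 + 1  ⟹  1 = (-8)·26 + (11)·19
So (11)·19 ≡ 1 (mod 26), i.e. 19^(-1) ≡ 11 (mod 26).
x ≡ 11 × 23 = 253 ≡ 19 (mod 26).
Check: 19 × 19 = 361 ≡ 23 (mod 26).
Unique solution: x ≡ 19 (mod 26)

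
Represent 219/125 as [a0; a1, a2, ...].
[1; 1, 3, 31]

Euclidean algorithm steps:
219 = 1 × 125 + 94
125 = 1 × 94 + 31
94 = 3 × 31 + 1
31 = 31 × 1 + 0
Continued fraction: [1; 1, 3, 31]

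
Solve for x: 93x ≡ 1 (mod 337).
29

gcd(93, 337) = 1, so the inverse exists.
Extended Euclidean algorithm on (337, 93):
337 = 3 × 93 + 58  ⟹  58 = (1)·337 + (-3)·93
93 = 1 × 58 + 35  ⟹  35 = (-1)·337 + (4)·93
58 = 1 × 35 + 23  ⟹  23 = (2)·337 + (-7)·93
35 = 1 × 23 + 12  ⟹  12 = (-3)·337 + (11)·93
23 = 1 × 12 + 11  ⟹  11 = (5)·337 + (-18)·93
12 = 1 × 11 + 1  ⟹  1 = (-8)·337 + (29)·93
So (29)·93 ≡ 1 (mod 337), i.e. 93^(-1) ≡ 29 (mod 337).
Check: 93 × 29 = 2697 ≡ 1 (mod 337)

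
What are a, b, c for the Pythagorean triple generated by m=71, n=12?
(4897, 1704, 5185)

Euclid's formula: a = m² - n², b = 2mn, c = m² + n²
m = 71, n = 12
a = 71² - 12² = 5041 - 144 = 4897
b = 2 × 71 × 12 = 1704
c = 71² + 12² = 5041 + 144 = 5185
Verification: 4897² + 1704² = 23980609 + 2903616 = 26884225 = 5185² ✓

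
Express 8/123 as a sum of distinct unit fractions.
1/16 + 1/394 + 1/387696

Greedy algorithm:
8/123: ceiling(123/8) = 16, use 1/16
5/1968: ceiling(1968/5) = 394, use 1/394
1/387696: ceiling(387696/1) = 387696, use 1/387696
Result: 8/123 = 1/16 + 1/394 + 1/387696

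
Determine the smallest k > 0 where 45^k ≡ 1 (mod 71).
7

71 is prime, so ord(45) divides φ(71) = 70.
Divisors of 70: 1, 2, 5, 7, 10, 14, 35, 70.
Repeated squaring: 45^1 ≡ 45, 45^2 ≡ 37, 45^4 ≡ 20, 45^8 ≡ 45, 45^16 ≡ 37, 45^32 ≡ 20, 45^64 ≡ 45 (mod 71).
Test 45^d mod 71 for each divisor d in increasing order:
45^1 ≡ 45
45^2 ≡ 37
45^5 = 45^4·45^1 ≡ 48
45^7 = 45^4·45^2·45^1 ≡ 1  ← first divisor giving 1
The order is 7.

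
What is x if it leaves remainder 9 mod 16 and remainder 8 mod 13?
73

Using Chinese Remainder Theorem:
M = 16 × 13 = 208
M1 = 13, M2 = 16
y1 = 13^(-1) mod 16 = 5
y2 = 16^(-1) mod 13 = 9
x = (9×13×5 + 8×16×9) mod 208 = 73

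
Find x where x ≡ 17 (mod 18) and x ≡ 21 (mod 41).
431

Using Chinese Remainder Theorem:
M = 18 × 41 = 738
M1 = 41, M2 = 18
y1 = 41^(-1) mod 18 = 11
y2 = 18^(-1) mod 41 = 16
x = (17×41×11 + 21×18×16) mod 738 = 431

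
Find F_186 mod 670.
38

Matrix identity: Q^n = [[F_(n+1), F_n], [F_n, F_(n-1)]] with Q = [[1,1],[1,0]].
n = 186 = 10111010₂. Square-and-multiply, entries mod 670:
Q^1 = [[1,1],[1,0]]
Q^2 = (Q^1)² = [[2,1],[1,1]]
Q^5 = (Q^2)²·Q = [[8,5],[5,3]]
Q^11 = (Q^5)²·Q = [[144,89],[89,55]]
Q^23 = (Q^11)²·Q = [[138,517],[517,291]]
Q^46 = (Q^23)² = [[243,23],[23,220]]
Q^93 = (Q^46)²·Q = [[547,618],[618,599]]
Q^186 = (Q^93)² = [[413,38],[38,375]]
F_186 mod 670 = Q^186[0][1] = 38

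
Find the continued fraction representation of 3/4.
[0; 1, 3]

Euclidean algorithm steps:
3 = 0 × 4 + 3
4 = 1 × 3 + 1
3 = 3 × 1 + 0
Continued fraction: [0; 1, 3]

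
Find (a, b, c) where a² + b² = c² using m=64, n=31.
(3135, 3968, 5057)

Euclid's formula: a = m² - n², b = 2mn, c = m² + n²
m = 64, n = 31
a = 64² - 31² = 4096 - 961 = 3135
b = 2 × 64 × 31 = 3968
c = 64² + 31² = 4096 + 961 = 5057
Verification: 3135² + 3968² = 9828225 + 15745024 = 25573249 = 5057² ✓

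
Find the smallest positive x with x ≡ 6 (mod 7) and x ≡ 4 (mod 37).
41

Using Chinese Remainder Theorem:
M = 7 × 37 = 259
M1 = 37, M2 = 7
y1 = 37^(-1) mod 7 = 4
y2 = 7^(-1) mod 37 = 16
x = (6×37×4 + 4×7×16) mod 259 = 41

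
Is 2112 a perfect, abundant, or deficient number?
abundant

Proper divisors of 2112: sum = 1 + 2 + 3 + 4 + 6 + 8 + 11 + 12 + ... + 352 + 528 + 704 + 1056 (27 divisors) = 3984
Since 3984 > 2112, 2112 is abundant.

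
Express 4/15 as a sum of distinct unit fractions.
1/4 + 1/60

Greedy algorithm:
4/15: ceiling(15/4) = 4, use 1/4
1/60: ceiling(60/1) = 60, use 1/60
Result: 4/15 = 1/4 + 1/60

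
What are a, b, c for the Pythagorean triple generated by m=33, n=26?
(413, 1716, 1765)

Euclid's formula: a = m² - n², b = 2mn, c = m² + n²
m = 33, n = 26
a = 33² - 26² = 1089 - 676 = 413
b = 2 × 33 × 26 = 1716
c = 33² + 26² = 1089 + 676 = 1765
Verification: 413² + 1716² = 170569 + 2944656 = 3115225 = 1765² ✓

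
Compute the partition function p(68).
3087735

p(n) counts ways to write n as a sum of positive integers (order ignored).
Euler's pentagonal recurrence: p(k) = p(k-1) + p(k-2) - p(k-5) - p(k-7) + p(k-12) + p(k-15) - ... (offsets j(3j∓1)/2, signs ++--, p(0)=1, p(<0)=0).
DP table for k = 0..67: p(0)=1, p(1)=1, p(2)=2, p(3)=3, p(4)=5, p(5)=7, p(6)=11, p(7)=15, p(8)=22, p(9)=30, p(10)=42, p(11)=56, p(12)=77, p(13)=101, p(14)=135, p(15)=176, p(16)=231, p(17)=297, p(18)=385, p(19)=490, p(20)=627, p(21)=792, p(22)=1002, p(23)=1255, p(24)=1575, p(25)=1958, p(26)=2436, p(27)=3010, p(28)=3718, p(29)=4565, p(30)=5604, p(31)=6842, p(32)=8349, p(33)=10143, p(34)=12310, p(35)=14883, p(36)=17977, p(37)=21637, p(38)=26015, p(39)=31185, p(40)=37338, p(41)=44583, p(42)=53174, p(43)=63261, p(44)=75175, p(45)=89134, p(46)=105558, p(47)=124754, p(48)=147273, p(49)=173525, p(50)=204226, p(51)=239943, p(52)=281589, p(53)=329931, p(54)=386155, p(55)=451276, p(56)=526823, p(57)=614154, p(58)=715220, p(59)=831820, p(60)=966467, p(61)=1121505, p(62)=1300156, p(63)=1505499, p(64)=1741630, p(65)=2012558, p(66)=2323520, p(67)=2679689.
Final step: p(68) = p(67) + p(66) - p(63) - p(61) + p(56) + p(53) - p(46) - p(42) + p(33) + p(28) - p(17) - p(11)
= 2679689 + 2323520 - 1505499 - 1121505 + 526823 + 329931 - 105558 - 53174 + 10143 + 3718 - 297 - 56
= 3087735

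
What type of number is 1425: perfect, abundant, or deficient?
deficient

Proper divisors of 1425: sum = 1 + 3 + 5 + 15 + 19 + 25 + 57 + 75 + 95 + 285 + 475 = 1055
Since 1055 < 1425, 1425 is deficient.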